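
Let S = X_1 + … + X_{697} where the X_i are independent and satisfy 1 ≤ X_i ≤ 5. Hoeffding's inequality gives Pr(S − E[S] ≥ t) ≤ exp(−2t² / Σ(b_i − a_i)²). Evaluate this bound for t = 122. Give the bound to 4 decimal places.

0.0693

Σ(b_i − a_i)² = 697·(4)² = 11152.
Exponent = 2·122²/11152 = 2.6693.
Bound = exp(−2.6693) = 0.06930.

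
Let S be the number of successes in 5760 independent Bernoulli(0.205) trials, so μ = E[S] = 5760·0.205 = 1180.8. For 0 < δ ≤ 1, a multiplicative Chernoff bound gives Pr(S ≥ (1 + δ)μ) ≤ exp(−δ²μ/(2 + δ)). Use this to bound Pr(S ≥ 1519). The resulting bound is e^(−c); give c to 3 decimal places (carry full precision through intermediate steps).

42.366

Write 1519 = (1 + δ)μ, so δ = 1519/1180.8 − 1 = 0.286416…
Then the exponent is δ²μ/(2 + δ) = (1519 − μ)² / (μ·(2 + δ)) = 42.365820.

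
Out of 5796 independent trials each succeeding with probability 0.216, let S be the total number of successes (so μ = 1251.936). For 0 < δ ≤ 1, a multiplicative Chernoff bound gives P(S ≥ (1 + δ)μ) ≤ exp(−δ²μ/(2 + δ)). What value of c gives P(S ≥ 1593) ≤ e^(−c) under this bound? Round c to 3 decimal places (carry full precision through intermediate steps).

Write 1593 = (1 + δ)μ, so δ = 1593/1251.936 − 1 = 0.2724293…
Then the exponent is δ²μ/(2 + δ) = (1593 − μ)² / (μ·(2 + δ)) = 40.888319.

40.888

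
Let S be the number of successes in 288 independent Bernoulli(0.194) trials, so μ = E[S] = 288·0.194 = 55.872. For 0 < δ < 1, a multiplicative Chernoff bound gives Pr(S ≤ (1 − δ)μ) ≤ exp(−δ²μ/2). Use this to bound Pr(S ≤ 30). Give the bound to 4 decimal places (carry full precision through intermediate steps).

Write 30 = (1 − δ)μ, so δ = 1 − 30/55.872 = 0.4630584…
Then the exponent is δ²μ/2 = (μ − 30)²/(2μ) = 5.990124.
Bound = exp(−5.990124) = 0.00250.

0.0025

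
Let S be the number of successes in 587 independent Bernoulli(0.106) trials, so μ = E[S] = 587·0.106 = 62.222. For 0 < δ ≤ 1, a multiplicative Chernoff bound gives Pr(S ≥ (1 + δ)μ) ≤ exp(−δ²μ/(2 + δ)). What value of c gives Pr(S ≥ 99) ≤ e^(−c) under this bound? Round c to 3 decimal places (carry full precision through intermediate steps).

8.390

Write 99 = (1 + δ)μ, so δ = 99/62.222 − 1 = 0.5910771…
Then the exponent is δ²μ/(2 + δ) = (99 − μ)² / (μ·(2 + δ)) = 8.389806.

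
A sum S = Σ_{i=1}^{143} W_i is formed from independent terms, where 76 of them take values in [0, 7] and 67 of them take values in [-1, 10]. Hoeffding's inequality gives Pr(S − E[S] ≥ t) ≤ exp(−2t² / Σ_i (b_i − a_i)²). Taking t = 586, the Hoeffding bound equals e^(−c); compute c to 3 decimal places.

Σ(b_i − a_i)² = 76·7² + 67·11² = 11831.
c = 2t² / 11831 = 2·586² / 11831 = 58.0502.

58.050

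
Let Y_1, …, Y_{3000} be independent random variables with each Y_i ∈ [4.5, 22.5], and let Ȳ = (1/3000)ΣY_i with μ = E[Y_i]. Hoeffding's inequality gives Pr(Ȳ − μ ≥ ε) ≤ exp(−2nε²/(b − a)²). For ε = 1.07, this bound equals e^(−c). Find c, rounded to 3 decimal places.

c = 2nε²/(b − a)² = 2·3000·1.07² / 18² = 21.2019.

21.202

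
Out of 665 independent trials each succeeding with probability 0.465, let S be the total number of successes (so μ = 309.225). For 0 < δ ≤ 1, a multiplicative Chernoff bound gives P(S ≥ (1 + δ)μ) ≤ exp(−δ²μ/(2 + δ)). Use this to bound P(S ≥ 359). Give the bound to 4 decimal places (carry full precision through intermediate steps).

Write 359 = (1 + δ)μ, so δ = 359/309.225 − 1 = 0.1609669…
Then the exponent is δ²μ/(2 + δ) = (359 − μ)² / (μ·(2 + δ)) = 3.707659.
Bound = exp(−3.707659) = 0.02453.

0.0245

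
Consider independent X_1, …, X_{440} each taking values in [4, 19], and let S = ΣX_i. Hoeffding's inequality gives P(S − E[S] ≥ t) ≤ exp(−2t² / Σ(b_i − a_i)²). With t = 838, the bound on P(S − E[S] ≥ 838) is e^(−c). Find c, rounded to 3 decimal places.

Σ(b_i − a_i)² = 440·(15)² = 99000.
c = 2t²/99000 = 2·838²/99000 = 14.1867.

14.187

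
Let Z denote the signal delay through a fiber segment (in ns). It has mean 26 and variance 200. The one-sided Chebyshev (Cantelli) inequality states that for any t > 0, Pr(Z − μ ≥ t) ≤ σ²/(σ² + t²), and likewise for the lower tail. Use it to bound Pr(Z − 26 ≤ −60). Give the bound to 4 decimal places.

Here σ² = 200 and t = 60, so σ² + t² = 3800.
Cantelli's bound: 200/3800 = 0.0526.

0.0526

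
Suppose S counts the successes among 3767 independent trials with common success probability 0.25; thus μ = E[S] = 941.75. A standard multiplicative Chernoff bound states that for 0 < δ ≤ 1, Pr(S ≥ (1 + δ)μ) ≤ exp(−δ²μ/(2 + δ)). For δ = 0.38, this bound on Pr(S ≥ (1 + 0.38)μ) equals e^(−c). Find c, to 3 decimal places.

57.138

c = δ²μ/(2 + δ) = 0.38²·941.75/(2 + 0.38) = 57.1381.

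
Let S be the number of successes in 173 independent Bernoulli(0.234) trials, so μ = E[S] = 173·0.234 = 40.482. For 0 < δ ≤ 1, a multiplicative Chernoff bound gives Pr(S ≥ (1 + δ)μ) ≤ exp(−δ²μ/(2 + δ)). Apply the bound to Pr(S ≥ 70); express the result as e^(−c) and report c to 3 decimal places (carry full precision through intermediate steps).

Write 70 = (1 + δ)μ, so δ = 70/40.482 − 1 = 0.7291636…
Then the exponent is δ²μ/(2 + δ) = (70 − μ)² / (μ·(2 + δ)) = 7.886464.

7.886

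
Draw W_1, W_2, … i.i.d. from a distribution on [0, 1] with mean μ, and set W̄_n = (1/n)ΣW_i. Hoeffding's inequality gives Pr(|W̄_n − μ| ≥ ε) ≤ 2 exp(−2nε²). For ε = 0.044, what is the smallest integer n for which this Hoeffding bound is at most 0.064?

Require 2·exp(−2nε²) ≤ 0.064, i.e. 2nε² ≥ ln(2/0.064) = 3.442019.
So n ≥ 3.442019 / (2·0.044²) = 888.951.
The smallest integer n is 889.

889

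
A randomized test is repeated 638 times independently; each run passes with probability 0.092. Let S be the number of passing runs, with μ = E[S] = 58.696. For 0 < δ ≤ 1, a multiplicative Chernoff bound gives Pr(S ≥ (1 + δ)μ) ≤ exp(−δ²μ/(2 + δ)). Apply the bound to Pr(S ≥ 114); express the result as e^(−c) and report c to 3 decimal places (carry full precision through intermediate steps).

17.710

Write 114 = (1 + δ)μ, so δ = 114/58.696 − 1 = 0.9422107…
Then the exponent is δ²μ/(2 + δ) = (114 − μ)² / (μ·(2 + δ)) = 17.710499.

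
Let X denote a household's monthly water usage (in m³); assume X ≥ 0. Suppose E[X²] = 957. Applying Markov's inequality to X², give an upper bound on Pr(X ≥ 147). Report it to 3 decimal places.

0.044

Since X ≥ 0, the event {X ≥ 147} is the same as {X² ≥ 21609}.
Markov's inequality applied to X² gives Pr(X² ≥ 21609) ≤ E[X²]/21609 = 957/21609 = 0.0443.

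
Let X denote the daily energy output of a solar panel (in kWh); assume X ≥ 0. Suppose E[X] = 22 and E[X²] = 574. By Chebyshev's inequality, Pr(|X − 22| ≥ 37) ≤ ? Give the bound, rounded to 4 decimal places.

Var(X) = E[X²] − (E[X])² = 574 − 484 = 90.
Chebyshev's inequality: Pr(|X − μ| ≥ t) ≤ Var(X)/t² = 90/1369 = 0.0657.

0.0657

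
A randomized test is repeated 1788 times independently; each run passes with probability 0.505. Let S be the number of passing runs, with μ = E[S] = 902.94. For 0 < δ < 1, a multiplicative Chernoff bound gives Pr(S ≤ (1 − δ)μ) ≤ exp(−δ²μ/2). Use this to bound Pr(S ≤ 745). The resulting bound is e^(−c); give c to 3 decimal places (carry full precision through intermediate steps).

Write 745 = (1 − δ)μ, so δ = 1 − 745/902.94 = 0.1749175…
Then the exponent is δ²μ/2 = (μ − 745)²/(2μ) = 13.813234.

13.813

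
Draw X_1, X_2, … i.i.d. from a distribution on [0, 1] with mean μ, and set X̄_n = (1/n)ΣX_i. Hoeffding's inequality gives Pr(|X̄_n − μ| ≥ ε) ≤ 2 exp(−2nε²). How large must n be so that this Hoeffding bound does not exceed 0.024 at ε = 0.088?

Require 2·exp(−2nε²) ≤ 0.024, i.e. 2nε² ≥ ln(2/0.024) = 4.422849.
So n ≥ 4.422849 / (2·0.088²) = 285.566.
The smallest integer n is 286.

286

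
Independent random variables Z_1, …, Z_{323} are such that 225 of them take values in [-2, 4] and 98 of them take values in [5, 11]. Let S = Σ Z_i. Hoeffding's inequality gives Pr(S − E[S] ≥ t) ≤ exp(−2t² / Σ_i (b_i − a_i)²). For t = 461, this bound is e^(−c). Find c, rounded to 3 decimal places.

Σ(b_i − a_i)² = 225·6² + 98·6² = 11628.
c = 2t² / 11628 = 2·461² / 11628 = 36.5533.

36.553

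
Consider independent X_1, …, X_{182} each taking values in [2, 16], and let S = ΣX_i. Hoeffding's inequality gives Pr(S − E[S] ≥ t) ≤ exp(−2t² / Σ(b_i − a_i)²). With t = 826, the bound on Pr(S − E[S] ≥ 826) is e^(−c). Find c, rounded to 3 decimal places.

38.253

Σ(b_i − a_i)² = 182·(14)² = 35672.
c = 2t²/35672 = 2·826²/35672 = 38.2527.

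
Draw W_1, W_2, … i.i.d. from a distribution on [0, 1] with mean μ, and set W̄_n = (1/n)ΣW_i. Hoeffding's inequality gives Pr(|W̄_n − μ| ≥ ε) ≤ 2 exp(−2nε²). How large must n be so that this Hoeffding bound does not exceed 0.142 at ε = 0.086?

Require 2·exp(−2nε²) ≤ 0.142, i.e. 2nε² ≥ ln(2/0.142) = 2.645075.
So n ≥ 2.645075 / (2·0.086²) = 178.818.
The smallest integer n is 179.

179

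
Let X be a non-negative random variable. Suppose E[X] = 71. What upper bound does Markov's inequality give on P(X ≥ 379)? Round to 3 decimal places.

0.187

Markov's inequality: for a non-negative random variable, P(X ≥ a) ≤ E[X]/a.
Here E[X] = 71 and a = 379, so the bound is 71/379 = 0.1873.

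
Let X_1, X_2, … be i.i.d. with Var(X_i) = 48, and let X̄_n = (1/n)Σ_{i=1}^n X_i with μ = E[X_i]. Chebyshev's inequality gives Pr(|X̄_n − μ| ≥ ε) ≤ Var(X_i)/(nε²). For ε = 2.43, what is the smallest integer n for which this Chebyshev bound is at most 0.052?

157

Require 48/(n·2.43²) ≤ 0.052, i.e. n ≥ 48/(0.052·2.43²) = 156.324.
The smallest integer n is 157.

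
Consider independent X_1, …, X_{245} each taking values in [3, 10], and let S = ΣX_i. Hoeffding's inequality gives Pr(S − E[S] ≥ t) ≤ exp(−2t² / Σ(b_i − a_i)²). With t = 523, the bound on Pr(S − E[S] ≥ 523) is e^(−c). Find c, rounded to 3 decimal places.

45.569

Σ(b_i − a_i)² = 245·(7)² = 12005.
c = 2t²/12005 = 2·523²/12005 = 45.5692.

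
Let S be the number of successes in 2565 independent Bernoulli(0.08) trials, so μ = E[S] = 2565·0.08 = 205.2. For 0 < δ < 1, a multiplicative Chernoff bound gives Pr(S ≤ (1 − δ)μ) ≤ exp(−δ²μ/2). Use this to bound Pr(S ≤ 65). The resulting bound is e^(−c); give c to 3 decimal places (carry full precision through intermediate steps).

Write 65 = (1 − δ)μ, so δ = 1 − 65/205.2 = 0.6832359…
Then the exponent is δ²μ/2 = (μ − 65)²/(2μ) = 47.894834.

47.895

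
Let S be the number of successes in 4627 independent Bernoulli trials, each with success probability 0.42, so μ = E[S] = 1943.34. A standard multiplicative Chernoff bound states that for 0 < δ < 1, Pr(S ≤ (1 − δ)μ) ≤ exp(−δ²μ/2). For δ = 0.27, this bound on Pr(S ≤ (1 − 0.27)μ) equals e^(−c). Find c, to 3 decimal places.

70.835

c = δ²μ/2 = 0.27²·1943.34/2 = 70.8347.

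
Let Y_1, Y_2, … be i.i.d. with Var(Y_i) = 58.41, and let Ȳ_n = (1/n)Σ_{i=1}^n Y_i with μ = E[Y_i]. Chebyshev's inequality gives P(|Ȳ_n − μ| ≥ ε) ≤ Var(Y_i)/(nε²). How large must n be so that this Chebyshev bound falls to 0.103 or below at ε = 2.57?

86

Require 58.41/(n·2.57²) ≤ 0.103, i.e. n ≥ 58.41/(0.103·2.57²) = 85.859.
The smallest integer n is 86.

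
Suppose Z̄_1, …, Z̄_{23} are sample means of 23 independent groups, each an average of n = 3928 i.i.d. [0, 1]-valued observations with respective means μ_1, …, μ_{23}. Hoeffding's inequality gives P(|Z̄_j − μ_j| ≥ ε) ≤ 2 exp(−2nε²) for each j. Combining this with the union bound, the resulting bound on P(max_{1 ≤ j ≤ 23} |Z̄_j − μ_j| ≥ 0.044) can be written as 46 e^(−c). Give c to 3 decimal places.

15.209

Union bound over the 23 events: P(max_{1 ≤ j ≤ 23} |Z̄_j − μ_j| ≥ 0.044) ≤ 23·2·exp(−2nε²) = 46 exp(−2·3928·0.044²).
So c = 2·3928·0.044² = 15.2092.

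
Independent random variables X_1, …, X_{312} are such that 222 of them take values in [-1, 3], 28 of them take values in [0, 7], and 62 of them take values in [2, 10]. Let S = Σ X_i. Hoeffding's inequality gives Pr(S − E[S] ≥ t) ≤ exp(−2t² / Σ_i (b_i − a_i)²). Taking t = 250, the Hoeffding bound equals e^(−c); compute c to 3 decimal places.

14.058

Σ(b_i − a_i)² = 222·4² + 28·7² + 62·8² = 8892.
c = 2t² / 8892 = 2·250² / 8892 = 14.0576.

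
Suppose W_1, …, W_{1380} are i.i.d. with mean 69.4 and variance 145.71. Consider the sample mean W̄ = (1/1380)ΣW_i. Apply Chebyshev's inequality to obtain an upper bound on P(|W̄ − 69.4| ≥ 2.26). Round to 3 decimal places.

0.021

Var(W̄) = Var(W_i)/n = 145.71/1380 = 0.10559.
Chebyshev: P(|W̄ − 69.4| ≥ 2.26) ≤ Var(W̄)/(2.26)² = 145.71/(1380·2.26²) = 0.0207.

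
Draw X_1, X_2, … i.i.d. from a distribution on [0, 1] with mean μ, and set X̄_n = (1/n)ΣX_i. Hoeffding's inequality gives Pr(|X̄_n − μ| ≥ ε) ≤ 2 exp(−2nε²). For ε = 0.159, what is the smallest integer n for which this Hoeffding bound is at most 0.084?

Require 2·exp(−2nε²) ≤ 0.084, i.e. 2nε² ≥ ln(2/0.084) = 3.170086.
So n ≥ 3.170086 / (2·0.159²) = 62.697.
The smallest integer n is 63.

63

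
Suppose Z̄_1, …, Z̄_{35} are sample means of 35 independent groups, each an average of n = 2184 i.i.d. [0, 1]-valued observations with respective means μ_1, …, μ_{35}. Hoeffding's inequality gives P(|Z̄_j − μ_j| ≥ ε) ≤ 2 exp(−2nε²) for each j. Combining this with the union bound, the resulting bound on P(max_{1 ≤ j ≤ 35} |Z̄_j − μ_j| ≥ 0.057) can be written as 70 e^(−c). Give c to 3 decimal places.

14.192

Union bound over the 35 events: P(max_{1 ≤ j ≤ 35} |Z̄_j − μ_j| ≥ 0.057) ≤ 35·2·exp(−2nε²) = 70 exp(−2·2184·0.057²).
So c = 2·2184·0.057² = 14.1916.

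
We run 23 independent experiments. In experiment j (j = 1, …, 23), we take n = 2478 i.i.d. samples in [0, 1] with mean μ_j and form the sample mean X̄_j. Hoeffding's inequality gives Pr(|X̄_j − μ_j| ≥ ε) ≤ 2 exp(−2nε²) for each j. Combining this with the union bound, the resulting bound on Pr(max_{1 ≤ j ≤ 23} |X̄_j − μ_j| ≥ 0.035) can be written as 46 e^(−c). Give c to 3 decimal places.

6.071

Union bound over the 23 events: Pr(max_{1 ≤ j ≤ 23} |X̄_j − μ_j| ≥ 0.035) ≤ 23·2·exp(−2nε²) = 46 exp(−2·2478·0.035²).
So c = 2·2478·0.035² = 6.0711.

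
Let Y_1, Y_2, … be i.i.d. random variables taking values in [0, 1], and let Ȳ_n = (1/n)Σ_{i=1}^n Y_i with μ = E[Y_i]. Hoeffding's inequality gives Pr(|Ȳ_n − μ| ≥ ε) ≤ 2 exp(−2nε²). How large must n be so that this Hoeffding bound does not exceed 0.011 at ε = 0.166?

95

Require 2·exp(−2nε²) ≤ 0.011, i.e. 2nε² ≥ ln(2/0.011) = 5.203007.
So n ≥ 5.203007 / (2·0.166²) = 94.408.
The smallest integer n is 95.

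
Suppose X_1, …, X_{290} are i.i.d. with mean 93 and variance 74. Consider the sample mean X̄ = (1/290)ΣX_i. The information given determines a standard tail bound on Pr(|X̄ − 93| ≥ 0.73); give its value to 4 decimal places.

0.4788

With mean and variance of each term known, Chebyshev's inequality bounds the deviation of the sum (or sample mean).
Var(X̄) = Var(X_i)/n = 74/290 = 0.25517.
Chebyshev: Pr(|X̄ − 93| ≥ 0.73) ≤ Var(X̄)/(0.73)² = 74/(290·0.73²) = 0.4788.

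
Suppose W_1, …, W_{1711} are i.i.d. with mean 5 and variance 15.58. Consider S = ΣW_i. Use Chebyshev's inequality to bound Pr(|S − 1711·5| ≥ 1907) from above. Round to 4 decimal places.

0.0073

Var(S) = n·Var(W_i) = 1711·15.58 = 26657.38.
Chebyshev: Pr(|S − 1711·5| ≥ 1907) ≤ Var(S)/1907² = 26657.38/3636649 = 0.0073.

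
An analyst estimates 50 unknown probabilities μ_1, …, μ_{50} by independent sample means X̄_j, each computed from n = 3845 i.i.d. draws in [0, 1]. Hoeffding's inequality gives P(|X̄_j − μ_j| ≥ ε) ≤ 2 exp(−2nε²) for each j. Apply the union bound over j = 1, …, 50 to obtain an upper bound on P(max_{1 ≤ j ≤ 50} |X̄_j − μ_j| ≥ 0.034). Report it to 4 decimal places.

Per-experiment Hoeffding bound: 2·exp(−2·3845·0.034²) = 2·exp(−8.88964) = 0.00027562.
Union bound over 50 events: 50·0.00027562 = 0.01378.

0.0138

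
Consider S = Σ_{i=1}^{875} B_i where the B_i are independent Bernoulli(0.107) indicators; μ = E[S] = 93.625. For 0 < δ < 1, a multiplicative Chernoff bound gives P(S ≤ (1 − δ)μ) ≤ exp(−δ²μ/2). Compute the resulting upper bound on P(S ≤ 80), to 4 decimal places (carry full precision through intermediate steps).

0.3711

Write 80 = (1 − δ)μ, so δ = 1 − 80/93.625 = 0.1455274…
Then the exponent is δ²μ/2 = (μ − 80)²/(2μ) = 0.991405.
Bound = exp(−0.991405) = 0.37105.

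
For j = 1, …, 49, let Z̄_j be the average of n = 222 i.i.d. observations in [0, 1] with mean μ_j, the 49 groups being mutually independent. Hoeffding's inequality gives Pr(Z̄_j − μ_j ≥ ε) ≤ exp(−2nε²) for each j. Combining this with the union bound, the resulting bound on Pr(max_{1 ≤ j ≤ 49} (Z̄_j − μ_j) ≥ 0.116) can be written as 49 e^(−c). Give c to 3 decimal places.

5.974

Union bound over the 49 events: Pr(max_{1 ≤ j ≤ 49} (Z̄_j − μ_j) ≥ 0.116) ≤ 49·exp(−2nε²) = 49 exp(−2·222·0.116²).
So c = 2·222·0.116² = 5.9745.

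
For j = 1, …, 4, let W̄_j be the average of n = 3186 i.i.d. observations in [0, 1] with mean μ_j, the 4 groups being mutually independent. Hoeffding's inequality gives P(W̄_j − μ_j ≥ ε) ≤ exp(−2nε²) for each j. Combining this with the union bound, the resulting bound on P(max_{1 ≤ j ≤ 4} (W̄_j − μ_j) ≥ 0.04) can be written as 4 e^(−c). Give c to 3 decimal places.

Union bound over the 4 events: P(max_{1 ≤ j ≤ 4} (W̄_j − μ_j) ≥ 0.04) ≤ 4·exp(−2nε²) = 4 exp(−2·3186·0.04²).
So c = 2·3186·0.04² = 10.1952.

10.195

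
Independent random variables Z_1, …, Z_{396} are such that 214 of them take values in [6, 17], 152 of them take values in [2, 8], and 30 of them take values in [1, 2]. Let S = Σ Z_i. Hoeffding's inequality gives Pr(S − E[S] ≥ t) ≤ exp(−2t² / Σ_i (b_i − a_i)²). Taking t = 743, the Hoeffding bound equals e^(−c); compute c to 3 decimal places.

Σ(b_i − a_i)² = 214·11² + 152·6² + 30·1² = 31396.
c = 2t² / 31396 = 2·743² / 31396 = 35.1668.

35.167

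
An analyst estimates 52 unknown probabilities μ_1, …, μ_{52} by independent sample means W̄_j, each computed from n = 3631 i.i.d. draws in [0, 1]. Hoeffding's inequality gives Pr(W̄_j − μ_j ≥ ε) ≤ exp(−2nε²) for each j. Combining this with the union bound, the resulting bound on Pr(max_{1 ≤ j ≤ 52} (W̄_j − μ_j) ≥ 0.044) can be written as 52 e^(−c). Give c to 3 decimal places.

Union bound over the 52 events: Pr(max_{1 ≤ j ≤ 52} (W̄_j − μ_j) ≥ 0.044) ≤ 52·exp(−2nε²) = 52 exp(−2·3631·0.044²).
So c = 2·3631·0.044² = 14.0592.

14.059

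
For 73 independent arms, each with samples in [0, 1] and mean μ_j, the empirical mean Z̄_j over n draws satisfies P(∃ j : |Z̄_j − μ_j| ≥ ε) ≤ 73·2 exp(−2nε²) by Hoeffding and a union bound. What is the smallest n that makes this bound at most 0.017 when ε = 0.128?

Need 2·73·exp(−2nε²) ≤ 0.017, i.e. exp(−2nε²) ≤ 0.017/146.
So 2nε² ≥ ln(146/0.017) = 9.058149.
Hence n ≥ 9.058149/(2·0.128²) = 276.433.
The smallest integer n is 277.

277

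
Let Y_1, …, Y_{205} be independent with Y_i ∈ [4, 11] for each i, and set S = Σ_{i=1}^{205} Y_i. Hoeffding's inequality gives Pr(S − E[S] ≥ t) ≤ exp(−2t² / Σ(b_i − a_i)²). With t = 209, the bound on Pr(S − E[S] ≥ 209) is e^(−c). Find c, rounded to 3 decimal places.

Σ(b_i − a_i)² = 205·(7)² = 10045.
c = 2t²/10045 = 2·209²/10045 = 8.6971.

8.697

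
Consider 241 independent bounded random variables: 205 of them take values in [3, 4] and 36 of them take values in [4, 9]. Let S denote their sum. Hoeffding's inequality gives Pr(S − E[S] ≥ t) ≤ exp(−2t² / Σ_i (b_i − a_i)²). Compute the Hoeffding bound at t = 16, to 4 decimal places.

0.6292

Σ(b_i − a_i)² = 205·1² + 36·5² = 1105.
Exponent = 2·16² / 1105 = 0.46335.
Bound = exp(−0.46335) = 0.62917.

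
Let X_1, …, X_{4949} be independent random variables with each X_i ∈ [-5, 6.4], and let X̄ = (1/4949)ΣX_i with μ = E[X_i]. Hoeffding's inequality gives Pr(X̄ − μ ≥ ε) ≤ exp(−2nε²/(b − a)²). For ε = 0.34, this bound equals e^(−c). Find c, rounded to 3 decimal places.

c = 2nε²/(b − a)² = 2·4949·0.34² / 11.4² = 8.8043.

8.804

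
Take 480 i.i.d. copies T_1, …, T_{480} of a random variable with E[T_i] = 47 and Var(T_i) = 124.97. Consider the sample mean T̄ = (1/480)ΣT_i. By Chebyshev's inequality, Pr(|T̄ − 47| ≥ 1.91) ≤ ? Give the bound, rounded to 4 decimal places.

Var(T̄) = Var(T_i)/n = 124.97/480 = 0.26035.
Chebyshev: Pr(|T̄ − 47| ≥ 1.91) ≤ Var(T̄)/(1.91)² = 124.97/(480·1.91²) = 0.0714.

0.0714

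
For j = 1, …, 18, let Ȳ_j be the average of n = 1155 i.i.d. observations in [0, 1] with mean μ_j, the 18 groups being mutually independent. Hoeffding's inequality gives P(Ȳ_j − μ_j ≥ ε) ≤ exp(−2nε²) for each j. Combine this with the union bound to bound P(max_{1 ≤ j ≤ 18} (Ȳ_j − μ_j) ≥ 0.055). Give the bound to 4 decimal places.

0.0166

Per-experiment Hoeffding bound: exp(−2·1155·0.055²) = exp(−6.98775) = 0.00092312.
Union bound over 18 events: 18·0.00092312 = 0.01662.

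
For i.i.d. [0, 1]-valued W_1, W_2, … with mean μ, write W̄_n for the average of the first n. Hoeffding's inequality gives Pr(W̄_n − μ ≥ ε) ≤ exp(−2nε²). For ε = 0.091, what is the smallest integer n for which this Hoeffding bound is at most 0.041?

Require exp(−2nε²) ≤ 0.041, i.e. 2nε² ≥ ln(1/0.041) = 3.194183.
So n ≥ 3.194183 / (2·0.091²) = 192.862.
The smallest integer n is 193.

193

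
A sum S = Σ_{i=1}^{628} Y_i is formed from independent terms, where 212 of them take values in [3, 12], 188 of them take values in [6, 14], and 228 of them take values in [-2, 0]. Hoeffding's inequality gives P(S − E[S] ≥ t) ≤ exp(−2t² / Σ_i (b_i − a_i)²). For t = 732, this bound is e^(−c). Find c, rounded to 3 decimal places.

35.584

Σ(b_i − a_i)² = 212·9² + 188·8² + 228·2² = 30116.
c = 2t² / 30116 = 2·732² / 30116 = 35.5840.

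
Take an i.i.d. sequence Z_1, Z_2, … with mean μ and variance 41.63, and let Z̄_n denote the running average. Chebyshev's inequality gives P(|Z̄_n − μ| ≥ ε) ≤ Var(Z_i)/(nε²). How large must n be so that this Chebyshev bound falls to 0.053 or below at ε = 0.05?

314189

Require 41.63/(n·0.05²) ≤ 0.053, i.e. n ≥ 41.63/(0.053·0.05²) = 314188.679.
The smallest integer n is 314189.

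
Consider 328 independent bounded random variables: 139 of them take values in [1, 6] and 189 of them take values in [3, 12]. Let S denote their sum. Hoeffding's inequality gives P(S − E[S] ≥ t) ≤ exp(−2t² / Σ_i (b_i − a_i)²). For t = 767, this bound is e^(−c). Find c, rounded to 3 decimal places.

Σ(b_i − a_i)² = 139·5² + 189·9² = 18784.
c = 2t² / 18784 = 2·767² / 18784 = 62.6372.

62.637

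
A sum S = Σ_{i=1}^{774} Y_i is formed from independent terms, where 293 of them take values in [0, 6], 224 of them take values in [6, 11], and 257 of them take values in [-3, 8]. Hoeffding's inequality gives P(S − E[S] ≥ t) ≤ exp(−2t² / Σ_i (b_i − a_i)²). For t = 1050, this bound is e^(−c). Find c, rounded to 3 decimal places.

46.672

Σ(b_i − a_i)² = 293·6² + 224·5² + 257·11² = 47245.
c = 2t² / 47245 = 2·1050² / 47245 = 46.6716.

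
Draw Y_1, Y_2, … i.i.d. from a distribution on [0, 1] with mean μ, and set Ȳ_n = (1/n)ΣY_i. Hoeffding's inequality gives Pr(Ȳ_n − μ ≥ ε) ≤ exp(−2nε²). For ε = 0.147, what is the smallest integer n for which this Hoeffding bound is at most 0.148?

Require exp(−2nε²) ≤ 0.148, i.e. 2nε² ≥ ln(1/0.148) = 1.910543.
So n ≥ 1.910543 / (2·0.147²) = 44.207.
The smallest integer n is 45.

45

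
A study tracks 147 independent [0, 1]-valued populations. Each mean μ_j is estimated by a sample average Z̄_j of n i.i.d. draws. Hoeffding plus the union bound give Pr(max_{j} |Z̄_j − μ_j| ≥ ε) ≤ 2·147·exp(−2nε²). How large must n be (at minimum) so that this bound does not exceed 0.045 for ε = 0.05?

Need 2·147·exp(−2nε²) ≤ 0.045, i.e. exp(−2nε²) ≤ 0.045/294.
So 2nε² ≥ ln(294/0.045) = 8.784673.
Hence n ≥ 8.784673/(2·0.05²) = 1756.935.
The smallest integer n is 1757.

1757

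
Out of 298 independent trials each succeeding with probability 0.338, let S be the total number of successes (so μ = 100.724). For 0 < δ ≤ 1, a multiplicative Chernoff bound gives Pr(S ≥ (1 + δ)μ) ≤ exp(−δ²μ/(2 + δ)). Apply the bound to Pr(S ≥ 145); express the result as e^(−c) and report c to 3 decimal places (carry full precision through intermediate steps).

Write 145 = (1 + δ)μ, so δ = 145/100.724 − 1 = 0.4395775…
Then the exponent is δ²μ/(2 + δ) = (145 − μ)² / (μ·(2 + δ)) = 7.977911.

7.978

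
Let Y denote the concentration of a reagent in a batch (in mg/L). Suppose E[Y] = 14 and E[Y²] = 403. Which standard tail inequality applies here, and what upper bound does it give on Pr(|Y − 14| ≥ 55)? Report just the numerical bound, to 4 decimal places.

0.0684

The first two moments determine the variance, so Chebyshev's inequality is the sharpest standard bound available.
Var(Y) = E[Y²] − (E[Y])² = 403 − 196 = 207.
Chebyshev's inequality: Pr(|Y − μ| ≥ t) ≤ Var(Y)/t² = 207/3025 = 0.0684.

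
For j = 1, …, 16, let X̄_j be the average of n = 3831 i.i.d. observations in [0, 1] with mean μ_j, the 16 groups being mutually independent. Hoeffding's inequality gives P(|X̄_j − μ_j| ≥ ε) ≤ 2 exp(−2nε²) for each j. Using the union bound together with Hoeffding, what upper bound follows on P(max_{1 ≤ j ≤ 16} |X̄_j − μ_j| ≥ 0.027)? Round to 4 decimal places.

0.1200

Per-experiment Hoeffding bound: 2·exp(−2·3831·0.027²) = 2·exp(−5.58560) = 0.007503.
Union bound over 16 events: 16·0.007503 = 0.12005.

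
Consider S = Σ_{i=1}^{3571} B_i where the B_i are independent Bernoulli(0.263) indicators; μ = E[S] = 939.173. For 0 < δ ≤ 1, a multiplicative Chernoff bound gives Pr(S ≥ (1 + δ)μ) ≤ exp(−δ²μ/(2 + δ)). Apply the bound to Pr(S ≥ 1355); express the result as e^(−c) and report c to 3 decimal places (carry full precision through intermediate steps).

Write 1355 = (1 + δ)μ, so δ = 1355/939.173 − 1 = 0.4427587…
Then the exponent is δ²μ/(2 + δ) = (1355 − μ)² / (μ·(2 + δ)) = 75.370120.

75.370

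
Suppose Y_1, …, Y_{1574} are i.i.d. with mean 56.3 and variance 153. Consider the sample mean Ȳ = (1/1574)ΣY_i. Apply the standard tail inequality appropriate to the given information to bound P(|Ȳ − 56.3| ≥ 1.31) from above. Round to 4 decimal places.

0.0566

With mean and variance of each term known, Chebyshev's inequality bounds the deviation of the sum (or sample mean).
Var(Ȳ) = Var(Y_i)/n = 153/1574 = 0.097205.
Chebyshev: P(|Ȳ − 56.3| ≥ 1.31) ≤ Var(Ȳ)/(1.31)² = 153/(1574·1.31²) = 0.0566.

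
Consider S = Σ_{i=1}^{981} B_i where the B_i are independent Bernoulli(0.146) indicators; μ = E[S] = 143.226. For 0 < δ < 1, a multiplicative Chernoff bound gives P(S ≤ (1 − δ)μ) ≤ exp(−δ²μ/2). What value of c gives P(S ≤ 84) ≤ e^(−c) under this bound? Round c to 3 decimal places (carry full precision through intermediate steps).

12.245

Write 84 = (1 − δ)μ, so δ = 1 − 84/143.226 = 0.4135143…
Then the exponent is δ²μ/2 = (μ − 84)²/(2μ) = 12.245399.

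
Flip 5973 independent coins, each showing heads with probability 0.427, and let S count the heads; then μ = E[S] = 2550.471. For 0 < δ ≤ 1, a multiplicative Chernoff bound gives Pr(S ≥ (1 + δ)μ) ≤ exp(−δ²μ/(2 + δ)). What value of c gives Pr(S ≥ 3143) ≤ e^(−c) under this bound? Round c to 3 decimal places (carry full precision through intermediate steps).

61.665

Write 3143 = (1 + δ)μ, so δ = 3143/2550.471 − 1 = 0.2323214…
Then the exponent is δ²μ/(2 + δ) = (3143 − μ)² / (μ·(2 + δ)) = 61.665479.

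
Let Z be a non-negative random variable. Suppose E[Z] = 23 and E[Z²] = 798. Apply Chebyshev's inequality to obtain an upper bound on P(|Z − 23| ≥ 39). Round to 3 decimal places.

0.177

Var(Z) = E[Z²] − (E[Z])² = 798 − 529 = 269.
Chebyshev's inequality: P(|Z − μ| ≥ t) ≤ Var(Z)/t² = 269/1521 = 0.1769.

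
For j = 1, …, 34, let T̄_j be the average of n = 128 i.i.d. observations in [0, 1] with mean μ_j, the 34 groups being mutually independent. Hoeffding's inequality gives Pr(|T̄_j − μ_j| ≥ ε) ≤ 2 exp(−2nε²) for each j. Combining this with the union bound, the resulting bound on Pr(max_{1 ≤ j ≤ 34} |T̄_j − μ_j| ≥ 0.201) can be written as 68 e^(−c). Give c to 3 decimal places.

Union bound over the 34 events: Pr(max_{1 ≤ j ≤ 34} |T̄_j − μ_j| ≥ 0.201) ≤ 34·2·exp(−2nε²) = 68 exp(−2·128·0.201²).
So c = 2·128·0.201² = 10.3427.

10.343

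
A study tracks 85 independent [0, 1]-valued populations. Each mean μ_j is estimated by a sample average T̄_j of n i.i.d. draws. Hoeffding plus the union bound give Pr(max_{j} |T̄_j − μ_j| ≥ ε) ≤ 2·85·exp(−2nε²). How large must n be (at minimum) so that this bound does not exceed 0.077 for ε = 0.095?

427

Need 2·85·exp(−2nε²) ≤ 0.077, i.e. exp(−2nε²) ≤ 0.077/170.
So 2nε² ≥ ln(170/0.077) = 7.699748.
Hence n ≥ 7.699748/(2·0.095²) = 426.579.
The smallest integer n is 427.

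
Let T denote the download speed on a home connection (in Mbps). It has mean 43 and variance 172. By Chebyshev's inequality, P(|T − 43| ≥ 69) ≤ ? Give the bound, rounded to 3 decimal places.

0.036

Chebyshev: P(|T − μ| ≥ t) ≤ Var(T)/t².
Bound = 172 / 4761 = 0.0361.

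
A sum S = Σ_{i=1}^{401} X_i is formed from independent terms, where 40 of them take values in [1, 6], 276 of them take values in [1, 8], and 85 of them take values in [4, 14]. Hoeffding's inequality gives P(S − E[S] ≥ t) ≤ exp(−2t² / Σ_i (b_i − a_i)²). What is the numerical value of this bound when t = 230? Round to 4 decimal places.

0.0101

Σ(b_i − a_i)² = 40·5² + 276·7² + 85·10² = 23024.
Exponent = 2·230² / 23024 = 4.59521.
Bound = exp(−4.59521) = 0.01010.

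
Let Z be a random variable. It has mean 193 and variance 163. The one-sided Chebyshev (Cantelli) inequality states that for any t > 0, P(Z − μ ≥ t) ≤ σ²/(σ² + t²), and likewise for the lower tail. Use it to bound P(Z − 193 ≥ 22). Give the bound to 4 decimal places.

Here σ² = 163 and t = 22, so σ² + t² = 647.
Cantelli's bound: 163/647 = 0.2519.

0.2519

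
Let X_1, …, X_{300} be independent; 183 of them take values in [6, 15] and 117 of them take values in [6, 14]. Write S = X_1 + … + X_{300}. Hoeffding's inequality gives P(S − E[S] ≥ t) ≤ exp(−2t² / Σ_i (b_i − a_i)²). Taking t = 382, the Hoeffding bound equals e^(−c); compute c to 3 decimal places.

Σ(b_i − a_i)² = 183·9² + 117·8² = 22311.
c = 2t² / 22311 = 2·382² / 22311 = 13.0809.

13.081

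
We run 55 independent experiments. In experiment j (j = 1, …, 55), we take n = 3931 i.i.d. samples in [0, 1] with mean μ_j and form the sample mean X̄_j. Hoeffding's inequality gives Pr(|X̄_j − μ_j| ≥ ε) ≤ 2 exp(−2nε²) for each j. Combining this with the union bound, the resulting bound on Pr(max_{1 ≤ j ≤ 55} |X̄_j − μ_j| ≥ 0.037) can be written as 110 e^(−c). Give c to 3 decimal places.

10.763

Union bound over the 55 events: Pr(max_{1 ≤ j ≤ 55} |X̄_j − μ_j| ≥ 0.037) ≤ 55·2·exp(−2nε²) = 110 exp(−2·3931·0.037²).
So c = 2·3931·0.037² = 10.7631.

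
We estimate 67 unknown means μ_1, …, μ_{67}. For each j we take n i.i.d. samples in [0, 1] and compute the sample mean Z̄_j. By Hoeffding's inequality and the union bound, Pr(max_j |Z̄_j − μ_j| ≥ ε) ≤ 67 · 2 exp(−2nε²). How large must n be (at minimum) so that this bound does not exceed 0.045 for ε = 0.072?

772

Need 2·67·exp(−2nε²) ≤ 0.045, i.e. exp(−2nε²) ≤ 0.045/134.
So 2nε² ≥ ln(134/0.045) = 7.998933.
Hence n ≥ 7.998933/(2·0.072²) = 771.502.
The smallest integer n is 772.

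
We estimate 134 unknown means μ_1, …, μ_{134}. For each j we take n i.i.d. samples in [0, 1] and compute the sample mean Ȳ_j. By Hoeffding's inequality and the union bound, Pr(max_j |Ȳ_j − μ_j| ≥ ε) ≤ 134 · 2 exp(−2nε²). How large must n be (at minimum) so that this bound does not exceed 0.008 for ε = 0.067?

Need 2·134·exp(−2nε²) ≤ 0.008, i.e. exp(−2nε²) ≤ 0.008/268.
So 2nε² ≥ ln(268/0.008) = 10.419301.
Hence n ≥ 10.419301/(2·0.067²) = 1160.537.
The smallest integer n is 1161.

1161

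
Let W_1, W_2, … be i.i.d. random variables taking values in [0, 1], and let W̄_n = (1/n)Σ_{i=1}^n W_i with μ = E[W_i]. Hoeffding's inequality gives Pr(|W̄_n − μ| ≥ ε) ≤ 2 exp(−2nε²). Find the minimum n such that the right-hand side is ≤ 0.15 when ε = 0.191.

Require 2·exp(−2nε²) ≤ 0.15, i.e. 2nε² ≥ ln(2/0.15) = 2.590267.
So n ≥ 2.590267 / (2·0.191²) = 35.502.
The smallest integer n is 36.

36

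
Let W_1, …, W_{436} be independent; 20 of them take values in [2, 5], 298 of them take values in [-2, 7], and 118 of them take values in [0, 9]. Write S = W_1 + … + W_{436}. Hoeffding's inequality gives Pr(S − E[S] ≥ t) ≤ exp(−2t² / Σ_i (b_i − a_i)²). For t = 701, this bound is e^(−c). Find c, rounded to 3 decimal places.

Σ(b_i − a_i)² = 20·3² + 298·9² + 118·9² = 33876.
c = 2t² / 33876 = 2·701² / 33876 = 29.0117.

29.012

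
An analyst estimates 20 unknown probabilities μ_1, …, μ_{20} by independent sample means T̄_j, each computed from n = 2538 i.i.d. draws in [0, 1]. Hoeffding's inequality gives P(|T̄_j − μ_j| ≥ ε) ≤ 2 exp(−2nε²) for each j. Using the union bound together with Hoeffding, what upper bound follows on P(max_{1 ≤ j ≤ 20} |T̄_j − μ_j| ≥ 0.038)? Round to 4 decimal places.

Per-experiment Hoeffding bound: 2·exp(−2·2538·0.038²) = 2·exp(−7.32974) = 0.0013115.
Union bound over 20 events: 20·0.0013115 = 0.02623.

0.0262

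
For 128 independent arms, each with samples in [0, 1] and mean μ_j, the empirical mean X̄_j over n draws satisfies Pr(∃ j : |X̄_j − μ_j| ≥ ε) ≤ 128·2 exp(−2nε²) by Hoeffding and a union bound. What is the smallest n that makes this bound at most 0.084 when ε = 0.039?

2638

Need 2·128·exp(−2nε²) ≤ 0.084, i.e. exp(−2nε²) ≤ 0.084/256.
So 2nε² ≥ ln(256/0.084) = 8.022116.
Hence n ≥ 8.022116/(2·0.039²) = 2637.119.
The smallest integer n is 2638.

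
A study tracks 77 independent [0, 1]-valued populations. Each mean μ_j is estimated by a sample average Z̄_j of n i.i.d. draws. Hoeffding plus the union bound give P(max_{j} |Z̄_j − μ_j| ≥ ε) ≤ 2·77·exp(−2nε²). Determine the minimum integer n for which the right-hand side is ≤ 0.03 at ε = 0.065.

Need 2·77·exp(−2nε²) ≤ 0.03, i.e. exp(−2nε²) ≤ 0.03/154.
So 2nε² ≥ ln(154/0.03) = 8.543510.
Hence n ≥ 8.543510/(2·0.065²) = 1011.066.
The smallest integer n is 1012.

1012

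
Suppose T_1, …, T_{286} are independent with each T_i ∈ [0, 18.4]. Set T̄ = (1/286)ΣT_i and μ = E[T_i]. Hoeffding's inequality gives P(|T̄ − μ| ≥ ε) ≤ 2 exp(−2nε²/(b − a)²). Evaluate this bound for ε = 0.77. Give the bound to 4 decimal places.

Exponent: 2nε²/(b − a)² = 2·286·0.77² / 18.4² = 1.00171.
Bound = 2·exp(−1.00171) = 0.73450.

0.7345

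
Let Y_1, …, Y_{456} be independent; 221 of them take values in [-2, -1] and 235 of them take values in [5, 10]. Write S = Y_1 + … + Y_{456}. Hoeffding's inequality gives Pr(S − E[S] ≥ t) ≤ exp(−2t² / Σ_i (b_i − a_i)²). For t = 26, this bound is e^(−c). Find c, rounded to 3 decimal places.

Σ(b_i − a_i)² = 221·1² + 235·5² = 6096.
c = 2t² / 6096 = 2·26² / 6096 = 0.2218.

0.222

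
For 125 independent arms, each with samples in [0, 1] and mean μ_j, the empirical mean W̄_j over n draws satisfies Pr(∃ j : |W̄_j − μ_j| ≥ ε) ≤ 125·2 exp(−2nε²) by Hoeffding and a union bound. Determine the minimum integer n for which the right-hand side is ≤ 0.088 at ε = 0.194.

106

Need 2·125·exp(−2nε²) ≤ 0.088, i.e. exp(−2nε²) ≤ 0.088/250.
So 2nε² ≥ ln(250/0.088) = 7.951879.
Hence n ≥ 7.951879/(2·0.194²) = 105.642.
The smallest integer n is 106.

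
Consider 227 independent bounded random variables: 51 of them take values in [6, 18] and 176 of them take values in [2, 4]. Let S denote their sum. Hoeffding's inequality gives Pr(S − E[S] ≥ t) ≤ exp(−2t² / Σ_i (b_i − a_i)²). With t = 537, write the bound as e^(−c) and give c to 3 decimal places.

71.662

Σ(b_i − a_i)² = 51·12² + 176·2² = 8048.
c = 2t² / 8048 = 2·537² / 8048 = 71.6623.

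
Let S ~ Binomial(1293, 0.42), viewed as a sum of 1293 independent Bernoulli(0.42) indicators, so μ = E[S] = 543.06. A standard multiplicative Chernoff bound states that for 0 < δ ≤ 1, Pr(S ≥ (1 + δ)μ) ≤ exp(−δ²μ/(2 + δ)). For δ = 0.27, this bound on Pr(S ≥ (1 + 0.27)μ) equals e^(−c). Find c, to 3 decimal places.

17.440

c = δ²μ/(2 + δ) = 0.27²·543.06/(2 + 0.27) = 17.4401.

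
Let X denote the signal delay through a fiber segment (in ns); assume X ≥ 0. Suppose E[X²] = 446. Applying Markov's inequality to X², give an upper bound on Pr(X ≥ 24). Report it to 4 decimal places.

0.7743

Since X ≥ 0, the event {X ≥ 24} is the same as {X² ≥ 576}.
Markov's inequality applied to X² gives Pr(X² ≥ 576) ≤ E[X²]/576 = 446/576 = 0.7743.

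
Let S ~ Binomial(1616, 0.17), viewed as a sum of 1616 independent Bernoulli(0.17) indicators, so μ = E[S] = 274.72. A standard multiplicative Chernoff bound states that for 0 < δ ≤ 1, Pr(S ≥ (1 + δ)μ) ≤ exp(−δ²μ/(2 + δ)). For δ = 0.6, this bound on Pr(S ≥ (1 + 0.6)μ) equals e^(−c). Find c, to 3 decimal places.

c = δ²μ/(2 + δ) = 0.6²·274.72/(2 + 0.6) = 38.0382.

38.038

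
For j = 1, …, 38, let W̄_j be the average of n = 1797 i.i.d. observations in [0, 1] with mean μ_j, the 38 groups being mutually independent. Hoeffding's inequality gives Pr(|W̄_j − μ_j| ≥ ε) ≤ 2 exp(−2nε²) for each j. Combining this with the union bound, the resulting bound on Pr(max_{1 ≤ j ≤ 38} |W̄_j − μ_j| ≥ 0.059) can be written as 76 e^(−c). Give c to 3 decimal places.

Union bound over the 38 events: Pr(max_{1 ≤ j ≤ 38} |W̄_j − μ_j| ≥ 0.059) ≤ 38·2·exp(−2nε²) = 76 exp(−2·1797·0.059²).
So c = 2·1797·0.059² = 12.5107.

12.511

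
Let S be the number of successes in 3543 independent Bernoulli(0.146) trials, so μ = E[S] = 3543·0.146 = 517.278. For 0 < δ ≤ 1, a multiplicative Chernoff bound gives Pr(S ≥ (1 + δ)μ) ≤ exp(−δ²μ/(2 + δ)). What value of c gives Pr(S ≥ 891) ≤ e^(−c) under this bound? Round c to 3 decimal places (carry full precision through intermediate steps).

99.177

Write 891 = (1 + δ)μ, so δ = 891/517.278 − 1 = 0.722478…
Then the exponent is δ²μ/(2 + δ) = (891 − μ)² / (μ·(2 + δ)) = 99.176536.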